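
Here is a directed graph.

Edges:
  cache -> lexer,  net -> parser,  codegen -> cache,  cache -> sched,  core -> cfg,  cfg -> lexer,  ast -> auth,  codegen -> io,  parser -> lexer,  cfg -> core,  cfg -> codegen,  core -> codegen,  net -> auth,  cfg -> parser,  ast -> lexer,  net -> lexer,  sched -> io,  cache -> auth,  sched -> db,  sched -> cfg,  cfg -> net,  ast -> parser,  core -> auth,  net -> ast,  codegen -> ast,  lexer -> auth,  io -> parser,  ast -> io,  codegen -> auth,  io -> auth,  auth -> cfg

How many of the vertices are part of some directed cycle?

11

A vertex is on a directed cycle iff it belongs to a strongly connected component of size ≥ 2 (or has a self-loop).
The vertices on cycles are {io, ast, cfg, net, auth, core, cache, lexer, sched, parser, codegen} — 11 in total.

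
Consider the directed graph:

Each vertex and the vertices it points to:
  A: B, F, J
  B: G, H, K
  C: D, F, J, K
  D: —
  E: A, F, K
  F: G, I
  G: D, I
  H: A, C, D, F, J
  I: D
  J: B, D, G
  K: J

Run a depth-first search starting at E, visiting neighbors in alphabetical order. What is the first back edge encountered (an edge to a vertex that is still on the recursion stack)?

H->A

DFS from E (visiting neighbors in alphabetical order); mark gray on enter, black on exit:
E gray
  A gray
    B gray
      G gray
        D gray
        D black
        I gray
          I→D: D black — skip
        I black
      G black
      H gray
        H→A: A is gray → back edge
First back edge: H → A.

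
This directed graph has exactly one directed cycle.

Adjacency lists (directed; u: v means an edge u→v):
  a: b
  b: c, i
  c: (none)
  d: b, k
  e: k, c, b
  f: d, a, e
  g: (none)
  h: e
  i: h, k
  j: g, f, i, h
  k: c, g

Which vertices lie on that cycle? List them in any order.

DFS with gray/black marking from h:
h gray
  e gray
    k gray
      c gray
      c black
      g gray
      g black
    k black
    e→c: c black — skip
    b gray
      b→c: c black — skip
      i gray
        i→h: h is gray → back edge
Back edge closes the cycle h → e → b → i → h; its vertices are {b, e, h, i}.

b, e, h, i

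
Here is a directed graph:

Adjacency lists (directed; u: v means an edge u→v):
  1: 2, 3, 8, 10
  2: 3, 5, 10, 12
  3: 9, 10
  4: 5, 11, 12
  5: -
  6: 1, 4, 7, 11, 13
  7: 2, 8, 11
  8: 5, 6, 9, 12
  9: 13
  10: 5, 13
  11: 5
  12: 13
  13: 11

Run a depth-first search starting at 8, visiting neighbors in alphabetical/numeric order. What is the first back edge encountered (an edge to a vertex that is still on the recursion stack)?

1→8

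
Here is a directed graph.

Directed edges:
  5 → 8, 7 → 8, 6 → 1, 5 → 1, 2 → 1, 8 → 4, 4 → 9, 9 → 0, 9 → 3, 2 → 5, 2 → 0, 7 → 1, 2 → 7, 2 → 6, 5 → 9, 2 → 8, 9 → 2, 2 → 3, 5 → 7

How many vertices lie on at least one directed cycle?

A vertex is on a directed cycle iff it belongs to a strongly connected component of size ≥ 2 (or has a self-loop).
The vertices on cycles are {2, 4, 5, 7, 8, 9} — 6 in total.

6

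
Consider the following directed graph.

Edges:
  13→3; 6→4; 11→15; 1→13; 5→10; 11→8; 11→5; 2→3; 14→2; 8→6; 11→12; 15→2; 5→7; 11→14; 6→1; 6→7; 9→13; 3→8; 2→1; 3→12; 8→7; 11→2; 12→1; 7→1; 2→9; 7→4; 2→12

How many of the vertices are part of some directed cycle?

7

A vertex is on a directed cycle iff it belongs to a strongly connected component of size ≥ 2 (or has a self-loop).
The vertices on cycles are {1, 3, 6, 7, 8, 12, 13} — 7 in total.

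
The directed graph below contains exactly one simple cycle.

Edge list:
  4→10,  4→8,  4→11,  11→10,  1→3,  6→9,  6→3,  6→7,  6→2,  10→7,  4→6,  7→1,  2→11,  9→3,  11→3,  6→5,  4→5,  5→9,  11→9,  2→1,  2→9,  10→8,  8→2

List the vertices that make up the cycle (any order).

DFS with gray/black marking from 10:
10 gray
  8 gray
    2 gray
      9 gray
        3 gray
        3 black
      9 black
      11 gray
        11→10: 10 is gray → back edge
Back edge closes the cycle 10 → 8 → 2 → 11 → 10; its vertices are {2, 8, 10, 11}.

2, 8, 10, 11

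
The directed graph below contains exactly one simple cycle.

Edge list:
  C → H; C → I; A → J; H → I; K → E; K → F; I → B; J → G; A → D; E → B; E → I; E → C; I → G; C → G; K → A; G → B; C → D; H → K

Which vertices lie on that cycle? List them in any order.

C, E, H, K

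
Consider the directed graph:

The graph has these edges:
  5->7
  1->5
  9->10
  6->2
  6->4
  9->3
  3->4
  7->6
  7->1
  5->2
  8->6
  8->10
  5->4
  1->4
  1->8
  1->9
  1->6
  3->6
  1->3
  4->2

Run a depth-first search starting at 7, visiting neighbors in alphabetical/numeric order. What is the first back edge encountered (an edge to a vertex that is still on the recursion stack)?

5->7

DFS from 7 (visiting neighbors in alphabetical/numeric order); mark gray on enter, black on exit:
7 gray
  1 gray
    3 gray
      4 gray
        2 gray
        2 black
      4 black
      6 gray
        6→2: 2 black — skip
        6→4: 4 black — skip
      6 black
    3 black
    1→4: 4 black — skip
    5 gray
      5→2: 2 black — skip
      5→4: 4 black — skip
      5→7: 7 is gray → back edge
First back edge: 5 → 7.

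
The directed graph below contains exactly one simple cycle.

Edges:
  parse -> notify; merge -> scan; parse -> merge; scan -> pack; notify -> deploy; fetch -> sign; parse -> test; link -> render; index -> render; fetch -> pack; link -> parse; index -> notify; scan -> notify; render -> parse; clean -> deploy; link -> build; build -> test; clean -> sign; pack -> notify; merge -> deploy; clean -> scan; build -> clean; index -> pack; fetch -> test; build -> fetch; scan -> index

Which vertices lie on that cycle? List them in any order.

scan, index, merge, parse, render

DFS with gray/black marking from render:
render gray
  parse gray
    notify gray
      deploy gray
      deploy black
    notify black
    merge gray
      scan gray
        pack gray
          pack→notify: notify black — skip
        pack black
        index gray
          index→render: render is gray → back edge
Back edge closes the cycle render → parse → merge → scan → index → render; its vertices are {scan, index, merge, parse, render}.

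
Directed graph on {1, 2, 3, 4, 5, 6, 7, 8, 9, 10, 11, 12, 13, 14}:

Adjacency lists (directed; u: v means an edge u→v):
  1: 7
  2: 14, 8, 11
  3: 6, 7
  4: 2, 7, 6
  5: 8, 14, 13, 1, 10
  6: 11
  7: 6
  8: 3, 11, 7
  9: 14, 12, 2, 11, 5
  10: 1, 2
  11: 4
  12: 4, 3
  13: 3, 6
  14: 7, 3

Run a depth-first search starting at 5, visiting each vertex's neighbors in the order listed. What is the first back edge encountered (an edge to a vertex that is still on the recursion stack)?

7→6

DFS from 5 (visiting each vertex's neighbors in the order listed); mark gray on enter, black on exit:
5 gray
  8 gray
    3 gray
      6 gray
        11 gray
          4 gray
            2 gray
              14 gray
                7 gray
                  7→6: 6 is gray → back edge
First back edge: 7 → 6.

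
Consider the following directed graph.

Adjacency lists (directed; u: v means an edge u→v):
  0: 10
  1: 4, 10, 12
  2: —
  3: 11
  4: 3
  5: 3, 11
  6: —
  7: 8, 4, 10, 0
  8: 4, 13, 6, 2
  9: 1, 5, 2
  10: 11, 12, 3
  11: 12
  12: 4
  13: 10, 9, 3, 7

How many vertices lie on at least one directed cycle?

7

A vertex is on a directed cycle iff it belongs to a strongly connected component of size ≥ 2 (or has a self-loop).
The vertices on cycles are {3, 4, 7, 8, 11, 12, 13} — 7 in total.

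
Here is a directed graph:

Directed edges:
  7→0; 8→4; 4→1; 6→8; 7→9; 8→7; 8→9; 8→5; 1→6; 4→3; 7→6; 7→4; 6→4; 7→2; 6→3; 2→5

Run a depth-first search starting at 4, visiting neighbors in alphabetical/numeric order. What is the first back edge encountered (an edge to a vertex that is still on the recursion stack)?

6->4

DFS from 4 (visiting neighbors in alphabetical/numeric order); mark gray on enter, black on exit:
4 gray
  1 gray
    6 gray
      3 gray
      3 black
      6→4: 4 is gray → back edge
First back edge: 6 → 4.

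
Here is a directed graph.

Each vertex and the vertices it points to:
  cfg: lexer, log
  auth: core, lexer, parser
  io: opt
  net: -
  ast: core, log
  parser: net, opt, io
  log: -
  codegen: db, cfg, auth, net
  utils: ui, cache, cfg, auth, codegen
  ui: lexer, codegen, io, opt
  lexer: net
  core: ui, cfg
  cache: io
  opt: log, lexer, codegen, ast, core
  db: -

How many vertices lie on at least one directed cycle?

8

A vertex is on a directed cycle iff it belongs to a strongly connected component of size ≥ 2 (or has a self-loop).
The vertices on cycles are {io, ui, ast, opt, auth, core, parser, codegen} — 8 in total.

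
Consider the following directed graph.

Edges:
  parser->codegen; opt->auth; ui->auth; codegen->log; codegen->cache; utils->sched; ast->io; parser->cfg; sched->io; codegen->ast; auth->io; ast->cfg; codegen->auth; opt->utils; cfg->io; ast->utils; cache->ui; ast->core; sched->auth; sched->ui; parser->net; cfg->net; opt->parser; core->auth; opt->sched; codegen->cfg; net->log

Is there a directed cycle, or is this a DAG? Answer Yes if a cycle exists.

No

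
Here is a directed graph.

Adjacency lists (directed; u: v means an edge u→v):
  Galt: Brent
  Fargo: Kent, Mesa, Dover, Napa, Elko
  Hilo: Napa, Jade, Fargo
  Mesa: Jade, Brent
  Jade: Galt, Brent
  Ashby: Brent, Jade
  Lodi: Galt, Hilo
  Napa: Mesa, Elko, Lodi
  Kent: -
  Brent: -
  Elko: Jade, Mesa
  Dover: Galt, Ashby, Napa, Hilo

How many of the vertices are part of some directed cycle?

A vertex is on a directed cycle iff it belongs to a strongly connected component of size ≥ 2 (or has a self-loop).
The vertices on cycles are {Hilo, Lodi, Napa, Dover, Fargo} — 5 in total.

5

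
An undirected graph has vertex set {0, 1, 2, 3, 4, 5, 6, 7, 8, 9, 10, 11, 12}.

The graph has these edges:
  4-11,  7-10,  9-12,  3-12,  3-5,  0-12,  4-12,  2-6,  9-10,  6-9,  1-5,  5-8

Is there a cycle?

No

DFS, tracking each vertex's parent; an edge to a visited non-parent vertex closes a cycle.
Start from 10:
visit 10 (parent –)
  visit 9 (parent 10)
    visit 12 (parent 9)
      visit 4 (parent 12)
        visit 11 (parent 4)
          11–4: parent, skip
        4–12: parent, skip
      visit 3 (parent 12)
        visit 5 (parent 3)
          visit 1 (parent 5)
            1–5: parent, skip
          visit 8 (parent 5)
            8–5: parent, skip
          5–3: parent, skip
        3–12: parent, skip
      12–9: parent, skip
      visit 0 (parent 12)
        0–12: parent, skip
    visit 6 (parent 9)
      visit 2 (parent 6)
        2–6: parent, skip
      6–9: parent, skip
    9–10: parent, skip
  visit 7 (parent 10)
    7–10: parent, skip
No non-parent visited neighbor found — the graph is a forest.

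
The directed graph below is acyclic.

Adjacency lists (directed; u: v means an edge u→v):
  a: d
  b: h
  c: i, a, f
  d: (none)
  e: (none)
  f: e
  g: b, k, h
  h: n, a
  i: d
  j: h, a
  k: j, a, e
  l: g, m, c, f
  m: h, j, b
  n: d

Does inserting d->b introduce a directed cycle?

Adding d→b creates a cycle iff b can already reach d.
Path from b: b → h → n → d.
So b → … → d → b is a cycle.

Yes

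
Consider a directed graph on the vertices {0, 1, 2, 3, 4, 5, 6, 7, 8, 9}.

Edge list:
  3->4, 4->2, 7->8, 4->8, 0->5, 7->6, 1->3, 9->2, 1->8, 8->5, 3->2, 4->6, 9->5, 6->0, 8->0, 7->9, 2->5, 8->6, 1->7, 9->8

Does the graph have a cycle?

No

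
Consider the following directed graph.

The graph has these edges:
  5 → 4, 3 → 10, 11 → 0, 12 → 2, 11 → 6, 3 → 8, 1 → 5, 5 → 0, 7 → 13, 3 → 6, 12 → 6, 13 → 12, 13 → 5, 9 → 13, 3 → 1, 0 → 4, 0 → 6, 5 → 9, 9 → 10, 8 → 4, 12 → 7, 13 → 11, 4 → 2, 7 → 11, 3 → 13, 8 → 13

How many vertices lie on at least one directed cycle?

5

A vertex is on a directed cycle iff it belongs to a strongly connected component of size ≥ 2 (or has a self-loop).
The vertices on cycles are {5, 7, 9, 12, 13} — 5 in total.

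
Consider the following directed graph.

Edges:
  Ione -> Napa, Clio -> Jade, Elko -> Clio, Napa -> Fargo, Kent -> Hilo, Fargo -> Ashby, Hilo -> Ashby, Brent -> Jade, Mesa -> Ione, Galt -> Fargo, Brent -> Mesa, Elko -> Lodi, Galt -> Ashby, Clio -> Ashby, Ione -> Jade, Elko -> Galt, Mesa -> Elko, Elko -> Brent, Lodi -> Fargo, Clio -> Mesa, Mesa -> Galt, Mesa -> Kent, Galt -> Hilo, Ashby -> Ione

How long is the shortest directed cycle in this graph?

3

For each vertex v, BFS finds the shortest path from v back to v.
The shortest such closed walk is Mesa → Elko → Clio → Mesa, length 3.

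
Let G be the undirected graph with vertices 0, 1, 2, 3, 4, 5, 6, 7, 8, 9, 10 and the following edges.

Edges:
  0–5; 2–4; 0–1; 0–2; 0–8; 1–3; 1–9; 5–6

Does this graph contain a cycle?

DFS, tracking each vertex's parent; an edge to a visited non-parent vertex closes a cycle.
Start from 3:
visit 3 (parent –)
  visit 1 (parent 3)
    visit 9 (parent 1)
      9–1: parent, skip
    1–3: parent, skip
    visit 0 (parent 1)
      visit 5 (parent 0)
        5–0: parent, skip
        visit 6 (parent 5)
          6–5: parent, skip
      0–1: parent, skip
      visit 8 (parent 0)
        8–0: parent, skip
      visit 2 (parent 0)
        2–0: parent, skip
        visit 4 (parent 2)
          4–2: parent, skip
visit 7 (parent –)
visit 10 (parent –)
No non-parent visited neighbor found — the graph is a forest.

No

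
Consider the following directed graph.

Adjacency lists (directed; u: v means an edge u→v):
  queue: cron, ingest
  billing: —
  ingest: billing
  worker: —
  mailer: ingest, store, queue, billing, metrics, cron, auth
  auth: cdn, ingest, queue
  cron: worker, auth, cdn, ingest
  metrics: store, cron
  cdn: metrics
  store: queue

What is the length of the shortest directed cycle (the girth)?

For each vertex v, BFS finds the shortest path from v back to v.
The shortest such closed walk is cron → cdn → metrics → cron, length 3.

3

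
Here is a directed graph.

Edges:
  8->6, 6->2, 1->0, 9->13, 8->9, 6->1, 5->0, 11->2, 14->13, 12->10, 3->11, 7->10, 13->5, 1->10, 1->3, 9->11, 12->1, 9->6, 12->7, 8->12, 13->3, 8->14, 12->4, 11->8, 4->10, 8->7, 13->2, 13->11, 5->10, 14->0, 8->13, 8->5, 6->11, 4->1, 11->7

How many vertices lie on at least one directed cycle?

10

A vertex is on a directed cycle iff it belongs to a strongly connected component of size ≥ 2 (or has a self-loop).
The vertices on cycles are {1, 3, 4, 6, 8, 9, 11, 12, 13, 14} — 10 in total.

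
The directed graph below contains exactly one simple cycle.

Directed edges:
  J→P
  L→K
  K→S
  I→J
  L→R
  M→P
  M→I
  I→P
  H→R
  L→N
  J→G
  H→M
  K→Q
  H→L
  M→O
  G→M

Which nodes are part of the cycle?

G, I, J, M

DFS with gray/black marking from M:
M gray
  I gray
    J gray
      P gray
      P black
      G gray
        G→M: M is gray → back edge
Back edge closes the cycle M → I → J → G → M; its vertices are {G, I, J, M}.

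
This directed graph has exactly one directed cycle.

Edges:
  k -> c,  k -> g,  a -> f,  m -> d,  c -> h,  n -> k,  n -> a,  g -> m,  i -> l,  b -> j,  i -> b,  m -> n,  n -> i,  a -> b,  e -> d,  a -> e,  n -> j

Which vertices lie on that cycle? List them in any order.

g, k, m, n

DFS with gray/black marking from n:
n gray
  a gray
    b gray
      j gray
      j black
    b black
    e gray
      d gray
      d black
    e black
    f gray
    f black
  a black
  i gray
    i→b: b black — skip
    l gray
    l black
  i black
  n→j: j black — skip
  k gray
    g gray
      m gray
        m→d: d black — skip
        m→n: n is gray → back edge
Back edge closes the cycle n → k → g → m → n; its vertices are {g, k, m, n}.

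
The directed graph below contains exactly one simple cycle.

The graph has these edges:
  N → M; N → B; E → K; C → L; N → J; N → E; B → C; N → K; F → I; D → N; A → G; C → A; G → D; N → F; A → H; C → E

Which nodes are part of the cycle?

A, B, C, D, G, N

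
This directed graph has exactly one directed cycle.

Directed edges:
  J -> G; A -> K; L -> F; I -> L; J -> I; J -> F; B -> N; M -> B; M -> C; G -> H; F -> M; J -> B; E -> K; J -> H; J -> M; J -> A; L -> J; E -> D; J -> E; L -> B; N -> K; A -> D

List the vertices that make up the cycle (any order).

I, J, L

DFS with gray/black marking from J:
J gray
  B gray
    N gray
      K gray
      K black
    N black
  B black
  G gray
    H gray
    H black
  G black
  J→H: H black — skip
  F gray
    M gray
      M→B: B black — skip
      C gray
      C black
    M black
  F black
  J→M: M black — skip
  A gray
    A→K: K black — skip
    D gray
    D black
  A black
  E gray
    E→D: D black — skip
    E→K: K black — skip
  E black
  I gray
    L gray
      L→F: F black — skip
      L→J: J is gray → back edge
Back edge closes the cycle J → I → L → J; its vertices are {I, J, L}.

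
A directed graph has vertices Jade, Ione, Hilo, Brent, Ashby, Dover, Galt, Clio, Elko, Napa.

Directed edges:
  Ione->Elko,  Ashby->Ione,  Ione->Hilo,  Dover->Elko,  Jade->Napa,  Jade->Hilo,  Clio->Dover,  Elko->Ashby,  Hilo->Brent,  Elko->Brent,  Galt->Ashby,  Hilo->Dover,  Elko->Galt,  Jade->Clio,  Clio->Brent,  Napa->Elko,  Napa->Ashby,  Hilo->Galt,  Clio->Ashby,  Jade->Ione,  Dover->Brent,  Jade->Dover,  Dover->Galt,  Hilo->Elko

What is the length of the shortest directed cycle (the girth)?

For each vertex v, BFS finds the shortest path from v back to v.
The shortest such closed walk is Ione → Elko → Ashby → Ione, length 3.

3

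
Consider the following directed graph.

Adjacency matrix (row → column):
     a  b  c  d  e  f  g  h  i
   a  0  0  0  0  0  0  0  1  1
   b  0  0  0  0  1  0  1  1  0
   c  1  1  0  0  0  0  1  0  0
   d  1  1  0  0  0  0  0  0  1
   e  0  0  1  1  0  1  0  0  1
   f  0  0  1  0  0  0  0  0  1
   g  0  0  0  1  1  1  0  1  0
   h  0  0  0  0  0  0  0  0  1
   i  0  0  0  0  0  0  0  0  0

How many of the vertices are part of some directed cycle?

6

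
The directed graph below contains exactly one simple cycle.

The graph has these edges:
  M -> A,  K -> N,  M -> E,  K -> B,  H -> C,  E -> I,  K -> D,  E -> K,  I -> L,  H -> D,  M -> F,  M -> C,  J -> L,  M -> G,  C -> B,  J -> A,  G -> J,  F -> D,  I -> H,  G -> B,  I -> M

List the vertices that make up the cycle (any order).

DFS with gray/black marking from E:
E gray
  I gray
    H gray
      C gray
        B gray
        B black
      C black
      D gray
      D black
    H black
    L gray
    L black
    M gray
      M→E: E is gray → back edge
Back edge closes the cycle E → I → M → E; its vertices are {E, I, M}.

E, I, M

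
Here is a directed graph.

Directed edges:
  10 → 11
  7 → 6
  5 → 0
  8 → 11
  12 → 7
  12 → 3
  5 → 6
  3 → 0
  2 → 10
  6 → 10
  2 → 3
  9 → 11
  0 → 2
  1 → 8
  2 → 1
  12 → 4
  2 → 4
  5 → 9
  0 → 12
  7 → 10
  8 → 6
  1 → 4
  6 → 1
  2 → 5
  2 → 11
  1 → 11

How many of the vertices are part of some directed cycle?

A vertex is on a directed cycle iff it belongs to a strongly connected component of size ≥ 2 (or has a self-loop).
The vertices on cycles are {0, 1, 2, 3, 5, 6, 8, 12} — 8 in total.

8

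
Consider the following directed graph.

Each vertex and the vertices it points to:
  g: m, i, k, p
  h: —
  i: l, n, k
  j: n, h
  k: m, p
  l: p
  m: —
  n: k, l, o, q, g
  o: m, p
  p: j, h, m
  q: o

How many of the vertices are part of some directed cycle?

9

A vertex is on a directed cycle iff it belongs to a strongly connected component of size ≥ 2 (or has a self-loop).
The vertices on cycles are {g, i, j, k, l, n, o, p, q} — 9 in total.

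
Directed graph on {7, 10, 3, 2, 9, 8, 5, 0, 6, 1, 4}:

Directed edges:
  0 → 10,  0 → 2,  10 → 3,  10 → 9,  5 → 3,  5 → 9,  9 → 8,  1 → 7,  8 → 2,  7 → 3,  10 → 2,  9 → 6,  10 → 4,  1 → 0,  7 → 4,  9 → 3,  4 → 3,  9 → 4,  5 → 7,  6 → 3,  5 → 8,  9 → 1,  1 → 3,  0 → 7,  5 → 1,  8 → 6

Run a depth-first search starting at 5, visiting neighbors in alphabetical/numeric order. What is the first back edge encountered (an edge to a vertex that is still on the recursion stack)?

9->1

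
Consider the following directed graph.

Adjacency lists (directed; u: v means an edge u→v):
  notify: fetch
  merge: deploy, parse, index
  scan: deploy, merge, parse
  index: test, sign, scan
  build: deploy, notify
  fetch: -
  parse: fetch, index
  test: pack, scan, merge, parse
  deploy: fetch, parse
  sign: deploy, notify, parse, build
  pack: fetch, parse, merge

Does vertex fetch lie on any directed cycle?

No

fetch lies on a cycle iff there is a path from fetch back to itself.
Exploring from fetch, it never reaches itself; equivalently, its strongly connected component is a singleton.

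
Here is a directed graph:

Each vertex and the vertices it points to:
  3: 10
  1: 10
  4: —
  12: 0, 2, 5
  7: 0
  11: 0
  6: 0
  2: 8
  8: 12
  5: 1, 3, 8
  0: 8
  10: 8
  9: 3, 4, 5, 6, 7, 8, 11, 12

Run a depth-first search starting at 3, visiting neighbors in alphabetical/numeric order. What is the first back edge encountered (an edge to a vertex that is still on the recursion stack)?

0→8

DFS from 3 (visiting neighbors in alphabetical/numeric order); mark gray on enter, black on exit:
3 gray
  10 gray
    8 gray
      12 gray
        0 gray
          0→8: 8 is gray → back edge
First back edge: 0 → 8.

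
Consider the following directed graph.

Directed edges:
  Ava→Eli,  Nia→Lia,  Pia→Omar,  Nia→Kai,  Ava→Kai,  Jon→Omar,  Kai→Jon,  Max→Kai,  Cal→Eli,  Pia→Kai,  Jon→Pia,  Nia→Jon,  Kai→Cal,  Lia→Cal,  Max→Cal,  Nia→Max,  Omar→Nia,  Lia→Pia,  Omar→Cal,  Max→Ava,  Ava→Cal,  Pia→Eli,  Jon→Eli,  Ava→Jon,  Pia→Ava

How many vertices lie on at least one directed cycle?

8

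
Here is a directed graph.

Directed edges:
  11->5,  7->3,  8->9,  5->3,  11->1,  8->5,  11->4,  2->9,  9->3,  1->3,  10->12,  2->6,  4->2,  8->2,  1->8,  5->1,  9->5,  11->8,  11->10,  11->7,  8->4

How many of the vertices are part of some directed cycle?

6

A vertex is on a directed cycle iff it belongs to a strongly connected component of size ≥ 2 (or has a self-loop).
The vertices on cycles are {1, 2, 4, 5, 8, 9} — 6 in total.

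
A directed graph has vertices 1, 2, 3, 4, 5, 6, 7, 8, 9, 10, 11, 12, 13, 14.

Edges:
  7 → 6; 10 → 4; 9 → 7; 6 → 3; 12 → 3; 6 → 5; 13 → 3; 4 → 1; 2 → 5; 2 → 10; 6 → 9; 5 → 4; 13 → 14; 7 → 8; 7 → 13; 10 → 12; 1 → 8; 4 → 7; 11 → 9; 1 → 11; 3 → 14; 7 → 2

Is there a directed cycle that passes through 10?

Yes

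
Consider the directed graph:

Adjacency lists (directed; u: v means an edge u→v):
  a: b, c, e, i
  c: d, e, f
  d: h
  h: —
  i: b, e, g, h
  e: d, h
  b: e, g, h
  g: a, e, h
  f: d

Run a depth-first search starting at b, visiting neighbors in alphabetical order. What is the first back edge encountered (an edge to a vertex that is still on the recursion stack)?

a->b

DFS from b (visiting neighbors in alphabetical order); mark gray on enter, black on exit:
b gray
  e gray
    d gray
      h gray
      h black
    d black
    e→h: h black — skip
  e black
  g gray
    a gray
      a→b: b is gray → back edge
First back edge: a → b.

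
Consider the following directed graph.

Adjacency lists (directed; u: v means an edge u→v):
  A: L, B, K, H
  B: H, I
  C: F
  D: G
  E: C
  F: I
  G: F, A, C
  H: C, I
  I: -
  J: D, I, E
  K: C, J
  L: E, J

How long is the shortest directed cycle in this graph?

5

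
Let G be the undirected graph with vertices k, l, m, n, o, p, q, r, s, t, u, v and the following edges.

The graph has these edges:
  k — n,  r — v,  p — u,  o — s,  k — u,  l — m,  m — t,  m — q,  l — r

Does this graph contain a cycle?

No

DFS, tracking each vertex's parent; an edge to a visited non-parent vertex closes a cycle.
Start from s:
visit s (parent –)
  visit o (parent s)
    o–s: parent, skip
visit k (parent –)
  visit u (parent k)
    u–k: parent, skip
    visit p (parent u)
      p–u: parent, skip
  visit n (parent k)
    n–k: parent, skip
visit l (parent –)
  visit r (parent l)
    visit v (parent r)
      v–r: parent, skip
    r–l: parent, skip
  visit m (parent l)
    m–l: parent, skip
    visit q (parent m)
      q–m: parent, skip
    visit t (parent m)
      t–m: parent, skip
No non-parent visited neighbor found — the graph is a forest.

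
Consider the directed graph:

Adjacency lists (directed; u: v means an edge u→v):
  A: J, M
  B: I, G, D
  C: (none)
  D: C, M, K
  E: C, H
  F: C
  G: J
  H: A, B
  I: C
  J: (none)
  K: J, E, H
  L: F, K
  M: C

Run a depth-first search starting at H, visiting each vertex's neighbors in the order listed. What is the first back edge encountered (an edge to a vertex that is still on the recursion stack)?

DFS from H (visiting each vertex's neighbors in the order listed); mark gray on enter, black on exit:
H gray
  A gray
    J gray
    J black
    M gray
      C gray
      C black
    M black
  A black
  B gray
    I gray
      I→C: C black — skip
    I black
    G gray
      G→J: J black — skip
    G black
    D gray
      D→C: C black — skip
      D→M: M black — skip
      K gray
        K→J: J black — skip
        E gray
          E→C: C black — skip
          E→H: H is gray → back edge
First back edge: E → H.

E->H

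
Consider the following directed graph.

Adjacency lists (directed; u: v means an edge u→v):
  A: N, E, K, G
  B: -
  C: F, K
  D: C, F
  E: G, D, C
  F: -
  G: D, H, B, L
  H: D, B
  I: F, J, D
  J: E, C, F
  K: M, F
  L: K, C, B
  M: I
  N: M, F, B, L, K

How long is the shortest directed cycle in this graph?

5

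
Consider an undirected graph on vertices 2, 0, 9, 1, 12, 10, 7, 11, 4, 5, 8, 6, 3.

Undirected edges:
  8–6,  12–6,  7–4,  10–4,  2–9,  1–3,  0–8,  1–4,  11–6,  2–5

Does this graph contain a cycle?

No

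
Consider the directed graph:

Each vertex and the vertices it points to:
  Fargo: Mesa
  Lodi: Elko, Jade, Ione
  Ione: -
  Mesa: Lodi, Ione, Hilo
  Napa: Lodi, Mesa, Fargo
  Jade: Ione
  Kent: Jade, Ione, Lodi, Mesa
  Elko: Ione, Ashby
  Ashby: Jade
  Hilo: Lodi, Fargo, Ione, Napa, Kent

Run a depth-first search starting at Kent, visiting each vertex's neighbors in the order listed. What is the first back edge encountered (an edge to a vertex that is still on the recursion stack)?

DFS from Kent (visiting each vertex's neighbors in the order listed); mark gray on enter, black on exit:
Kent gray
  Jade gray
    Ione gray
    Ione black
  Jade black
  Kent→Ione: Ione black — skip
  Lodi gray
    Elko gray
      Elko→Ione: Ione black — skip
      Ashby gray
        Ashby→Jade: Jade black — skip
      Ashby black
    Elko black
    Lodi→Jade: Jade black — skip
    Lodi→Ione: Ione black — skip
  Lodi black
  Mesa gray
    Mesa→Lodi: Lodi black — skip
    Mesa→Ione: Ione black — skip
    Hilo gray
      Hilo→Lodi: Lodi black — skip
      Fargo gray
        Fargo→Mesa: Mesa is gray → back edge
First back edge: Fargo → Mesa.

Fargo->Mesa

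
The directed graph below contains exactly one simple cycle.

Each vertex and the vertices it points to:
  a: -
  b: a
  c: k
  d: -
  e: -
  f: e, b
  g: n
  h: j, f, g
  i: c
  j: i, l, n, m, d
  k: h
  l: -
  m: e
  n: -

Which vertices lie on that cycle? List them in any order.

DFS with gray/black marking from h:
h gray
  j gray
    i gray
      c gray
        k gray
          k→h: h is gray → back edge
Back edge closes the cycle h → j → i → c → k → h; its vertices are {c, h, i, j, k}.

c, h, i, j, k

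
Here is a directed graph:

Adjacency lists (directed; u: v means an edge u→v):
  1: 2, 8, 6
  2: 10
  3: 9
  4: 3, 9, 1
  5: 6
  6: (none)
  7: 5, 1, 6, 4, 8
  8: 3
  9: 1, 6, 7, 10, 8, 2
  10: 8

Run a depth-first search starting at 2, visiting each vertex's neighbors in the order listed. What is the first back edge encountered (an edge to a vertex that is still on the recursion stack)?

1->2

DFS from 2 (visiting each vertex's neighbors in the order listed); mark gray on enter, black on exit:
2 gray
  10 gray
    8 gray
      3 gray
        9 gray
          1 gray
            1→2: 2 is gray → back edge
First back edge: 1 → 2.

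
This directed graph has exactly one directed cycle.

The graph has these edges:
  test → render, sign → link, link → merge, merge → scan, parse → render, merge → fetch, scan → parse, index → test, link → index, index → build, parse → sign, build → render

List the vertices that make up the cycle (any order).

link, scan, sign, merge, parse

DFS with gray/black marking from link:
link gray
  merge gray
    fetch gray
    fetch black
    scan gray
      parse gray
        render gray
        render black
        sign gray
          sign→link: link is gray → back edge
Back edge closes the cycle link → merge → scan → parse → sign → link; its vertices are {link, scan, sign, merge, parse}.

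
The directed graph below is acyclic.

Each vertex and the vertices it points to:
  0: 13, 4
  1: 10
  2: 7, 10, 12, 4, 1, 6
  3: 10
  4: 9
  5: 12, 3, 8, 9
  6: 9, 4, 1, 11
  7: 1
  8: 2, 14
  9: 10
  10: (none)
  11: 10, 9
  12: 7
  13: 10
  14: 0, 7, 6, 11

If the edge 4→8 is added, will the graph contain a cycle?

Adding 4→8 creates a cycle iff 8 can already reach 4.
Path from 8: 8 → 2 → 4.
So 8 → … → 4 → 8 is a cycle.

Yes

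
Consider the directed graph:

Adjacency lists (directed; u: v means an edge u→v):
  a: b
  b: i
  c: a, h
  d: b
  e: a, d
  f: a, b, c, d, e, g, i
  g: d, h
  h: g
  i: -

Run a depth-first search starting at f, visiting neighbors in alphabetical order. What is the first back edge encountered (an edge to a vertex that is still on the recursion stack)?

DFS from f (visiting neighbors in alphabetical order); mark gray on enter, black on exit:
f gray
  a gray
    b gray
      i gray
      i black
    b black
  a black
  f→b: b black — skip
  c gray
    c→a: a black — skip
    h gray
      g gray
        d gray
          d→b: b black — skip
        d black
        g→h: h is gray → back edge
First back edge: g → h.

g->h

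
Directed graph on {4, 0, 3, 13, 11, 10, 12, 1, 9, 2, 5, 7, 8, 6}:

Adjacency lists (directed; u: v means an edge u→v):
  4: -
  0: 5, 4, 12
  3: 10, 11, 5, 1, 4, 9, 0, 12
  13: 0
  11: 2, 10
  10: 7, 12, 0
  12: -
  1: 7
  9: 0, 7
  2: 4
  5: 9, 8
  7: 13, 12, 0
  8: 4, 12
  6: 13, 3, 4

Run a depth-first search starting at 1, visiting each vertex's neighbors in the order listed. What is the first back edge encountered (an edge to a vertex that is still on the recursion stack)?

DFS from 1 (visiting each vertex's neighbors in the order listed); mark gray on enter, black on exit:
1 gray
  7 gray
    13 gray
      0 gray
        5 gray
          9 gray
            9→0: 0 is gray → back edge
First back edge: 9 → 0.

9→0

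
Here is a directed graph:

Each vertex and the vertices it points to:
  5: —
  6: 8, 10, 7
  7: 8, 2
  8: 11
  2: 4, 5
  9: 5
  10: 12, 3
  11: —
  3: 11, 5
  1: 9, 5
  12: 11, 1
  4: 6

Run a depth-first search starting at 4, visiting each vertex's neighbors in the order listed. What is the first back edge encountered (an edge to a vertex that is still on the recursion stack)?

2→4

DFS from 4 (visiting each vertex's neighbors in the order listed); mark gray on enter, black on exit:
4 gray
  6 gray
    8 gray
      11 gray
      11 black
    8 black
    10 gray
      12 gray
        12→11: 11 black — skip
        1 gray
          9 gray
            5 gray
            5 black
          9 black
          1→5: 5 black — skip
        1 black
      12 black
      3 gray
        3→11: 11 black — skip
        3→5: 5 black — skip
      3 black
    10 black
    7 gray
      7→8: 8 black — skip
      2 gray
        2→4: 4 is gray → back edge
First back edge: 2 → 4.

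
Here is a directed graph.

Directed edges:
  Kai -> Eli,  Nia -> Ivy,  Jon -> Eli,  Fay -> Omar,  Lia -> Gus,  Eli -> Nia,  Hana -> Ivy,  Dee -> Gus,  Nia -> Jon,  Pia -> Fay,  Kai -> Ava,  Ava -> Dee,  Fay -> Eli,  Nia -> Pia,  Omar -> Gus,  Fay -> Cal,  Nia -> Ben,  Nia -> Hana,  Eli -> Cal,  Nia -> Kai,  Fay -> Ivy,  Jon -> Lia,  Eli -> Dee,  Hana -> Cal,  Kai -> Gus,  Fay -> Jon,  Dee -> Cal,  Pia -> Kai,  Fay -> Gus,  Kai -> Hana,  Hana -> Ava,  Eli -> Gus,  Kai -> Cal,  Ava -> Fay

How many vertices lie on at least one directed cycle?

A vertex is on a directed cycle iff it belongs to a strongly connected component of size ≥ 2 (or has a self-loop).
The vertices on cycles are {Ava, Eli, Fay, Jon, Kai, Nia, Pia, Hana} — 8 in total.

8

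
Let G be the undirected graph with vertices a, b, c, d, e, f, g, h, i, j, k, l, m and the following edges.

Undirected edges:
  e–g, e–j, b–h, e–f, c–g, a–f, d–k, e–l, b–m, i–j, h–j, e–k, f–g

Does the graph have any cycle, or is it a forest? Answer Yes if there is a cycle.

Yes

DFS, tracking each vertex's parent; an edge to a visited non-parent vertex closes a cycle.
Start from l:
visit l (parent –)
  visit e (parent l)
    e–l: parent, skip
    visit f (parent e)
      visit g (parent f)
        g–e: e visited and ≠ parent → cycle
Cycle: e – f – g – e.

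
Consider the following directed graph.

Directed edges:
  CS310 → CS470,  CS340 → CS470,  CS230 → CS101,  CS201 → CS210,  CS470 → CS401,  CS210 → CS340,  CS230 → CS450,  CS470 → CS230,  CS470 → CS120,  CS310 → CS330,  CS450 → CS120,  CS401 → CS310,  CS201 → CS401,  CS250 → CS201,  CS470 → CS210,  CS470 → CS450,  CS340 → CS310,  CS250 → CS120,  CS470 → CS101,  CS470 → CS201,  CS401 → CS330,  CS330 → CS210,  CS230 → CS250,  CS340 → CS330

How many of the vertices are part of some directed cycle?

9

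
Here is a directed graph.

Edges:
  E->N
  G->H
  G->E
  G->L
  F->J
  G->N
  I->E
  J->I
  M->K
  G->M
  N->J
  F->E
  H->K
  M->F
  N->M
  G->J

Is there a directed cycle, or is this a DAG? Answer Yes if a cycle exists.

Yes

DFS with white/gray/black marking, starting from N:
N gray
  M gray
    K gray
    K black
    F gray
      J gray
        I gray
          E gray
            E→N: N is gray → back edge
Back edge found, so a cycle exists: N → M → F → J → I → E → N.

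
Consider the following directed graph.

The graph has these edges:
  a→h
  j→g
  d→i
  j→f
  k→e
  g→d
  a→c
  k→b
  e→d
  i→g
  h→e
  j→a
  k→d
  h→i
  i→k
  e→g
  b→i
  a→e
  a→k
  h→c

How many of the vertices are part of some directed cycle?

6

A vertex is on a directed cycle iff it belongs to a strongly connected component of size ≥ 2 (or has a self-loop).
The vertices on cycles are {b, d, e, g, i, k} — 6 in total.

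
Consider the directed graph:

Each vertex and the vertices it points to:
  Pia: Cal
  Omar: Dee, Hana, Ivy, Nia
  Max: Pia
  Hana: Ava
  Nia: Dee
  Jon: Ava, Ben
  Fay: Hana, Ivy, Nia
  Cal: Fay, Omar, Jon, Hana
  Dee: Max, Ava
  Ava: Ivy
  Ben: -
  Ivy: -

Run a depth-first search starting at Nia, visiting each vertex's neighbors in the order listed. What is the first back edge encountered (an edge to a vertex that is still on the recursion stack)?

DFS from Nia (visiting each vertex's neighbors in the order listed); mark gray on enter, black on exit:
Nia gray
  Dee gray
    Max gray
      Pia gray
        Cal gray
          Fay gray
            Hana gray
              Ava gray
                Ivy gray
                Ivy black
              Ava black
            Hana black
            Fay→Ivy: Ivy black — skip
            Fay→Nia: Nia is gray → back edge
First back edge: Fay → Nia.

Fay→Nia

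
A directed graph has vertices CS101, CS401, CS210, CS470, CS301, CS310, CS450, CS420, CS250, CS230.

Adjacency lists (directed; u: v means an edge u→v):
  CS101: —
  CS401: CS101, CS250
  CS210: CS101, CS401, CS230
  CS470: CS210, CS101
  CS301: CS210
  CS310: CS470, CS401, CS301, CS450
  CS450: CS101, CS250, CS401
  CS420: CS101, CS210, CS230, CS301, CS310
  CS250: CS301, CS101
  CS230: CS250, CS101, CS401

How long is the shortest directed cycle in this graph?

For each vertex v, BFS finds the shortest path from v back to v.
The shortest such closed walk is CS301 → CS210 → CS401 → CS250 → CS301, length 4.

4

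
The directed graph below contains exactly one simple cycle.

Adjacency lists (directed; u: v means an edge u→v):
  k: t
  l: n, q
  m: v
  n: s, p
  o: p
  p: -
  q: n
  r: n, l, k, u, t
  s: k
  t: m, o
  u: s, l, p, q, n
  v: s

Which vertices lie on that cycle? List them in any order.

k, m, s, t, v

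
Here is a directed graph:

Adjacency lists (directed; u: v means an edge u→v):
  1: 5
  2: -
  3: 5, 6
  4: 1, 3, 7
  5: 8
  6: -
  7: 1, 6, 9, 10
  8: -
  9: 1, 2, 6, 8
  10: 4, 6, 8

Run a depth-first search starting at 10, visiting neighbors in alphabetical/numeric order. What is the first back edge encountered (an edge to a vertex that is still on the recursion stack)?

DFS from 10 (visiting neighbors in alphabetical/numeric order); mark gray on enter, black on exit:
10 gray
  4 gray
    1 gray
      5 gray
        8 gray
        8 black
      5 black
    1 black
    3 gray
      3→5: 5 black — skip
      6 gray
      6 black
    3 black
    7 gray
      7→1: 1 black — skip
      7→6: 6 black — skip
      9 gray
        9→1: 1 black — skip
        2 gray
        2 black
        9→6: 6 black — skip
        9→8: 8 black — skip
      9 black
      7→10: 10 is gray → back edge
First back edge: 7 → 10.

7->10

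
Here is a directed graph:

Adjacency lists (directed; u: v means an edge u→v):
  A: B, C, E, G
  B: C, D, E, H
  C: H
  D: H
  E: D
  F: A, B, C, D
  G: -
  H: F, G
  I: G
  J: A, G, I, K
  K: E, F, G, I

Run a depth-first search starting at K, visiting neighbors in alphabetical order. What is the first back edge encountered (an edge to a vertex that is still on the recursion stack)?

DFS from K (visiting neighbors in alphabetical order); mark gray on enter, black on exit:
K gray
  E gray
    D gray
      H gray
        F gray
          A gray
            B gray
              C gray
                C→H: H is gray → back edge
First back edge: C → H.

C→H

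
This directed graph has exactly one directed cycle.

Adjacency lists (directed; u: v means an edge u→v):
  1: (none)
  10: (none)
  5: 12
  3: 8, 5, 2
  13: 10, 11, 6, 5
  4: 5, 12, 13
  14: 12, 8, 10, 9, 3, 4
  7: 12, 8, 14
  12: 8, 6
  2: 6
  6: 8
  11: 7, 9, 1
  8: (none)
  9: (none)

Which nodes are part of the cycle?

DFS with gray/black marking from 14:
14 gray
  12 gray
    8 gray
    8 black
    6 gray
      6→8: 8 black — skip
    6 black
  12 black
  14→8: 8 black — skip
  10 gray
  10 black
  9 gray
  9 black
  3 gray
    3→8: 8 black — skip
    5 gray
      5→12: 12 black — skip
    5 black
    2 gray
      2→6: 6 black — skip
    2 black
  3 black
  4 gray
    4→5: 5 black — skip
    4→12: 12 black — skip
    13 gray
      13→10: 10 black — skip
      11 gray
        7 gray
          7→12: 12 black — skip
          7→8: 8 black — skip
          7→14: 14 is gray → back edge
Back edge closes the cycle 14 → 4 → 13 → 11 → 7 → 14; its vertices are {4, 7, 11, 13, 14}.

4, 7, 11, 13, 14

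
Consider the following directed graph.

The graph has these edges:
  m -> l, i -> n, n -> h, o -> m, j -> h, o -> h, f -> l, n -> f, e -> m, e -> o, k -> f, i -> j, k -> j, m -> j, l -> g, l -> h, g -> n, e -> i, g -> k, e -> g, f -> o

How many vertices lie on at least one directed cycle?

7

A vertex is on a directed cycle iff it belongs to a strongly connected component of size ≥ 2 (or has a self-loop).
The vertices on cycles are {f, g, k, l, m, n, o} — 7 in total.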